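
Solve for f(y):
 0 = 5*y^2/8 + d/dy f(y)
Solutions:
 f(y) = C1 - 5*y^3/24


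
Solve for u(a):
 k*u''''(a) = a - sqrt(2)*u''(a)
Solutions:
 u(a) = C1 + C2*a + C3*exp(-2^(1/4)*a*sqrt(-1/k)) + C4*exp(2^(1/4)*a*sqrt(-1/k)) + sqrt(2)*a^3/12


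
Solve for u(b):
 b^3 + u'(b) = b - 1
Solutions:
 u(b) = C1 - b^4/4 + b^2/2 - b


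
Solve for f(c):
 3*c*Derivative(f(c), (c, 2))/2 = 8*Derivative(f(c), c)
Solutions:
 f(c) = C1 + C2*c^(19/3)


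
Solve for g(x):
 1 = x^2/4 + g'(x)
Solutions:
 g(x) = C1 - x^3/12 + x


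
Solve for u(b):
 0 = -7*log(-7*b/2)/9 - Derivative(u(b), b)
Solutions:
 u(b) = C1 - 7*b*log(-b)/9 + 7*b*(-log(7) + log(2) + 1)/9


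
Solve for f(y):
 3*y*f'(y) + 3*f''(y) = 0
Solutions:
 f(y) = C1 + C2*erf(sqrt(2)*y/2)


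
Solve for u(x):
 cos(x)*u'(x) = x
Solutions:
 u(x) = C1 + Integral(x/cos(x), x)


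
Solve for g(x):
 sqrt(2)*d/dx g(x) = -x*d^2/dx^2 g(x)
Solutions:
 g(x) = C1 + C2*x^(1 - sqrt(2))


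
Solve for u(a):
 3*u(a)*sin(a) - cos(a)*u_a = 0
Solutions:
 u(a) = C1/cos(a)^3


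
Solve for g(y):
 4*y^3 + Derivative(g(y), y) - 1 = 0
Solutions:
 g(y) = C1 - y^4 + y


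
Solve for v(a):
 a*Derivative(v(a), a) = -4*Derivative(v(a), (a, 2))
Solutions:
 v(a) = C1 + C2*erf(sqrt(2)*a/4)


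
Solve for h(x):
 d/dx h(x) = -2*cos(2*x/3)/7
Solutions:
 h(x) = C1 - 3*sin(2*x/3)/7


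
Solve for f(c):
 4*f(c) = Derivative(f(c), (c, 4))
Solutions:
 f(c) = C1*exp(-sqrt(2)*c) + C2*exp(sqrt(2)*c) + C3*sin(sqrt(2)*c) + C4*cos(sqrt(2)*c)


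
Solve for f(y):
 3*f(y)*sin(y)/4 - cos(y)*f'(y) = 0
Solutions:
 f(y) = C1/cos(y)^(3/4)


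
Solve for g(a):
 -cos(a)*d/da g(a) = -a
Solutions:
 g(a) = C1 + Integral(a/cos(a), a)


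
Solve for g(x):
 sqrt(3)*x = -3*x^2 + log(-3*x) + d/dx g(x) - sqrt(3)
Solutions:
 g(x) = C1 + x^3 + sqrt(3)*x^2/2 - x*log(-x) + x*(-log(3) + 1 + sqrt(3))


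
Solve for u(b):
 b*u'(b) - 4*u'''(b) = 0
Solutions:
 u(b) = C1 + Integral(C2*airyai(2^(1/3)*b/2) + C3*airybi(2^(1/3)*b/2), b)


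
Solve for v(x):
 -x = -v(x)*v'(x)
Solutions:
 v(x) = -sqrt(C1 + x^2)
 v(x) = sqrt(C1 + x^2)


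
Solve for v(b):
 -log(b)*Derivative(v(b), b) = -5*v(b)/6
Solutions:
 v(b) = C1*exp(5*li(b)/6)


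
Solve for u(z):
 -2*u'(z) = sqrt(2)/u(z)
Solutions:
 u(z) = -sqrt(C1 - sqrt(2)*z)
 u(z) = sqrt(C1 - sqrt(2)*z)


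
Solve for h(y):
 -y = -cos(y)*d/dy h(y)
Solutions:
 h(y) = C1 + Integral(y/cos(y), y)


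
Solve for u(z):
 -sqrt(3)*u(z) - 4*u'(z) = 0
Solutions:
 u(z) = C1*exp(-sqrt(3)*z/4)


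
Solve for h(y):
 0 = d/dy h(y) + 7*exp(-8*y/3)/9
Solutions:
 h(y) = C1 + 7*exp(-8*y/3)/24


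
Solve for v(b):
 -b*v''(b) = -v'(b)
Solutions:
 v(b) = C1 + C2*b^2


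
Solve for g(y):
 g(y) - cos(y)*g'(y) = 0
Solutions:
 g(y) = C1*sqrt(sin(y) + 1)/sqrt(sin(y) - 1)


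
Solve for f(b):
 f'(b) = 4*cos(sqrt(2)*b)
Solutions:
 f(b) = C1 + 2*sqrt(2)*sin(sqrt(2)*b)


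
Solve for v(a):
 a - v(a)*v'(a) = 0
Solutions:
 v(a) = -sqrt(C1 + a^2)
 v(a) = sqrt(C1 + a^2)


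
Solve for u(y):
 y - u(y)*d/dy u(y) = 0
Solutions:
 u(y) = -sqrt(C1 + y^2)
 u(y) = sqrt(C1 + y^2)


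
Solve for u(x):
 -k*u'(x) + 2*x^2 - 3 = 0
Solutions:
 u(x) = C1 + 2*x^3/(3*k) - 3*x/k


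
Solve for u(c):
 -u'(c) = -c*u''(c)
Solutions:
 u(c) = C1 + C2*c^2


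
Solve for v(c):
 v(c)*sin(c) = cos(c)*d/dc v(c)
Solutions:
 v(c) = C1/cos(c)


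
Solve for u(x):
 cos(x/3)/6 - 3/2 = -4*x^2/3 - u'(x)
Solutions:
 u(x) = C1 - 4*x^3/9 + 3*x/2 - sin(x/3)/2


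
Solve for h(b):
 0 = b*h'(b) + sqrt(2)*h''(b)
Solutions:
 h(b) = C1 + C2*erf(2^(1/4)*b/2)


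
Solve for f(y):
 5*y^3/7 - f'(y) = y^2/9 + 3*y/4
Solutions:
 f(y) = C1 + 5*y^4/28 - y^3/27 - 3*y^2/8


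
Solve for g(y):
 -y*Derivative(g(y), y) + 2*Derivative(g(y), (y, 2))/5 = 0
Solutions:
 g(y) = C1 + C2*erfi(sqrt(5)*y/2)


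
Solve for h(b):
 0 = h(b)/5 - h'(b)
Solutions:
 h(b) = C1*exp(b/5)


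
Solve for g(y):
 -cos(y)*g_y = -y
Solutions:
 g(y) = C1 + Integral(y/cos(y), y)


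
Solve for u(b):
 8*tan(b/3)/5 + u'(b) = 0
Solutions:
 u(b) = C1 + 24*log(cos(b/3))/5


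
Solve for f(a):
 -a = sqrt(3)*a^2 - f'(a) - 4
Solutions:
 f(a) = C1 + sqrt(3)*a^3/3 + a^2/2 - 4*a


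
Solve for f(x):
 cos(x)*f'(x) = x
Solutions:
 f(x) = C1 + Integral(x/cos(x), x)


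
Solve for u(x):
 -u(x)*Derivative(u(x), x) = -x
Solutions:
 u(x) = -sqrt(C1 + x^2)
 u(x) = sqrt(C1 + x^2)


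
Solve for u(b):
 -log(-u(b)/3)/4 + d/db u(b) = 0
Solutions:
 -4*Integral(1/(log(-_y) - log(3)), (_y, u(b))) = C1 - b


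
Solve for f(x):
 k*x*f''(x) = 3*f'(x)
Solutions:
 f(x) = C1 + x^(((re(k) + 3)*re(k) + im(k)^2)/(re(k)^2 + im(k)^2))*(C2*sin(3*log(x)*Abs(im(k))/(re(k)^2 + im(k)^2)) + C3*cos(3*log(x)*im(k)/(re(k)^2 + im(k)^2)))


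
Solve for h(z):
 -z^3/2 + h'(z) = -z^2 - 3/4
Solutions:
 h(z) = C1 + z^4/8 - z^3/3 - 3*z/4


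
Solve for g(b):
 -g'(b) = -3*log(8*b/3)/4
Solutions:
 g(b) = C1 + 3*b*log(b)/4 - 3*b*log(3)/4 - 3*b/4 + 9*b*log(2)/4


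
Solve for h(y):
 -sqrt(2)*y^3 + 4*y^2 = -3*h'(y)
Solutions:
 h(y) = C1 + sqrt(2)*y^4/12 - 4*y^3/9


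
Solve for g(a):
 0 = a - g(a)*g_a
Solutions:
 g(a) = -sqrt(C1 + a^2)
 g(a) = sqrt(C1 + a^2)


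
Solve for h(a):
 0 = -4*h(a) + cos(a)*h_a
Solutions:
 h(a) = C1*(sin(a)^2 + 2*sin(a) + 1)/(sin(a)^2 - 2*sin(a) + 1)


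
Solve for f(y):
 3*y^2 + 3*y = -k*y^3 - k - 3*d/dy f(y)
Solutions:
 f(y) = C1 - k*y^4/12 - k*y/3 - y^3/3 - y^2/2


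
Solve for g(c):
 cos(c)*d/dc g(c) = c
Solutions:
 g(c) = C1 + Integral(c/cos(c), c)


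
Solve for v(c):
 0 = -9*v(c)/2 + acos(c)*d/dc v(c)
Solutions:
 v(c) = C1*exp(9*Integral(1/acos(c), c)/2)


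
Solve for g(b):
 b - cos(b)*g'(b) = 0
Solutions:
 g(b) = C1 + Integral(b/cos(b), b)


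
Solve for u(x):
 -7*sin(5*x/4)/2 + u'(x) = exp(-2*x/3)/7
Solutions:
 u(x) = C1 - 14*cos(5*x/4)/5 - 3*exp(-2*x/3)/14


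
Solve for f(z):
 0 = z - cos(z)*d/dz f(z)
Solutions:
 f(z) = C1 + Integral(z/cos(z), z)


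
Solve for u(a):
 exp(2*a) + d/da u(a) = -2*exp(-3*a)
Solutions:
 u(a) = C1 - exp(2*a)/2 + 2*exp(-3*a)/3


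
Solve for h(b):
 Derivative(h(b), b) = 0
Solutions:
 h(b) = C1


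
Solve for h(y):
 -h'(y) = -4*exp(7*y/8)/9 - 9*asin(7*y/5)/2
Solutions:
 h(y) = C1 + 9*y*asin(7*y/5)/2 + 9*sqrt(25 - 49*y^2)/14 + 32*exp(7*y/8)/63


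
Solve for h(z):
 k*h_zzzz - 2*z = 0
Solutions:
 h(z) = C1 + C2*z + C3*z^2 + C4*z^3 + z^5/(60*k)


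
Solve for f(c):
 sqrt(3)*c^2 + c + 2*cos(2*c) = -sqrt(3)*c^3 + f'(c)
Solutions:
 f(c) = C1 + sqrt(3)*c^4/4 + sqrt(3)*c^3/3 + c^2/2 + sin(2*c)


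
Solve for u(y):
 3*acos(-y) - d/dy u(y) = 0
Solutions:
 u(y) = C1 + 3*y*acos(-y) + 3*sqrt(1 - y^2)


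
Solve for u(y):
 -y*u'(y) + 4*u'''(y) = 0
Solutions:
 u(y) = C1 + Integral(C2*airyai(2^(1/3)*y/2) + C3*airybi(2^(1/3)*y/2), y)


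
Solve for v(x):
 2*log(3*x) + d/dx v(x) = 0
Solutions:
 v(x) = C1 - 2*x*log(x) - x*log(9) + 2*x


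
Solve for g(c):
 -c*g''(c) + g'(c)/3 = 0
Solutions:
 g(c) = C1 + C2*c^(4/3)


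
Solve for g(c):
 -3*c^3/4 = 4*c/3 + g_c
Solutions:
 g(c) = C1 - 3*c^4/16 - 2*c^2/3


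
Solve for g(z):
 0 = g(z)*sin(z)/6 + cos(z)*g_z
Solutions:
 g(z) = C1*cos(z)^(1/6)


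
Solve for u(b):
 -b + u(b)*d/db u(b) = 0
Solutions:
 u(b) = -sqrt(C1 + b^2)
 u(b) = sqrt(C1 + b^2)


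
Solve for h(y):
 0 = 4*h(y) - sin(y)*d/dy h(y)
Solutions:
 h(y) = C1*(cos(y)^2 - 2*cos(y) + 1)/(cos(y)^2 + 2*cos(y) + 1)


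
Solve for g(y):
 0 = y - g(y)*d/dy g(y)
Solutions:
 g(y) = -sqrt(C1 + y^2)
 g(y) = sqrt(C1 + y^2)


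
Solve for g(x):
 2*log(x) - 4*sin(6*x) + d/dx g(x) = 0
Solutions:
 g(x) = C1 - 2*x*log(x) + 2*x - 2*cos(6*x)/3


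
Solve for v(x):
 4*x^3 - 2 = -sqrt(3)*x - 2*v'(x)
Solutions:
 v(x) = C1 - x^4/2 - sqrt(3)*x^2/4 + x


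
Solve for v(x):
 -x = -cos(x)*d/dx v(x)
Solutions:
 v(x) = C1 + Integral(x/cos(x), x)


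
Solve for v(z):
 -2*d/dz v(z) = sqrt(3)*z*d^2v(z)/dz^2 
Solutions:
 v(z) = C1 + C2*z^(1 - 2*sqrt(3)/3)


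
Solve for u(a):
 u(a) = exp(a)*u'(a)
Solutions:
 u(a) = C1*exp(-exp(-a))


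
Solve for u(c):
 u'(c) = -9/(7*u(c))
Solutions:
 u(c) = -sqrt(C1 - 126*c)/7
 u(c) = sqrt(C1 - 126*c)/7


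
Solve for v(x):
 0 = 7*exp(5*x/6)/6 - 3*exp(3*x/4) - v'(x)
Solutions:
 v(x) = C1 + 7*exp(5*x/6)/5 - 4*exp(3*x/4)


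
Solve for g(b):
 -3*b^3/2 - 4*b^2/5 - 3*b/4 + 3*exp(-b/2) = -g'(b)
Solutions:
 g(b) = C1 + 3*b^4/8 + 4*b^3/15 + 3*b^2/8 + 6*exp(-b/2)


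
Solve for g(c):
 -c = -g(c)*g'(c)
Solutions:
 g(c) = -sqrt(C1 + c^2)
 g(c) = sqrt(C1 + c^2)


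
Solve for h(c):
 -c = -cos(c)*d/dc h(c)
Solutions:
 h(c) = C1 + Integral(c/cos(c), c)


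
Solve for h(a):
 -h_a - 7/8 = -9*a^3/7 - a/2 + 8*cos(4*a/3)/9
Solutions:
 h(a) = C1 + 9*a^4/28 + a^2/4 - 7*a/8 - 2*sin(4*a/3)/3


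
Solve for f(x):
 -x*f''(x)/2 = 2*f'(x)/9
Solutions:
 f(x) = C1 + C2*x^(5/9)


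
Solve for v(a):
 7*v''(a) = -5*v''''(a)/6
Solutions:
 v(a) = C1 + C2*a + C3*sin(sqrt(210)*a/5) + C4*cos(sqrt(210)*a/5)


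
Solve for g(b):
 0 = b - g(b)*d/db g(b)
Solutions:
 g(b) = -sqrt(C1 + b^2)
 g(b) = sqrt(C1 + b^2)


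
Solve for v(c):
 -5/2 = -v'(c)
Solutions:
 v(c) = C1 + 5*c/2


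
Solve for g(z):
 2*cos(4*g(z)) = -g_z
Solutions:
 g(z) = -asin((C1 + exp(16*z))/(C1 - exp(16*z)))/4 + pi/4
 g(z) = asin((C1 + exp(16*z))/(C1 - exp(16*z)))/4


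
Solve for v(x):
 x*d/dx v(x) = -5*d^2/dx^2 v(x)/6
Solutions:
 v(x) = C1 + C2*erf(sqrt(15)*x/5)


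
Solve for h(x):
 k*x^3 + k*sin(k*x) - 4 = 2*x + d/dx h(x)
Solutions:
 h(x) = C1 + k*x^4/4 - x^2 - 4*x - cos(k*x)


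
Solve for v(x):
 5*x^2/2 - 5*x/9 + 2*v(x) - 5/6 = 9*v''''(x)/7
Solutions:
 v(x) = C1*exp(-14^(1/4)*sqrt(3)*x/3) + C2*exp(14^(1/4)*sqrt(3)*x/3) + C3*sin(14^(1/4)*sqrt(3)*x/3) + C4*cos(14^(1/4)*sqrt(3)*x/3) - 5*x^2/4 + 5*x/18 + 5/12


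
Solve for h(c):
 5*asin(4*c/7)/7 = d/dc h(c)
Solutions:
 h(c) = C1 + 5*c*asin(4*c/7)/7 + 5*sqrt(49 - 16*c^2)/28


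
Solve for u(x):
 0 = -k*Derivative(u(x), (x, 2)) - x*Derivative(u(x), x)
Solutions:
 u(x) = C1 + C2*sqrt(k)*erf(sqrt(2)*x*sqrt(1/k)/2)


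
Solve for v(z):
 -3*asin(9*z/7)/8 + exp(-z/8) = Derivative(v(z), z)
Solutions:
 v(z) = C1 - 3*z*asin(9*z/7)/8 - sqrt(49 - 81*z^2)/24 - 8*exp(-z/8)


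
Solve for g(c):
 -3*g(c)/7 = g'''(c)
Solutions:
 g(c) = C3*exp(-3^(1/3)*7^(2/3)*c/7) + (C1*sin(3^(5/6)*7^(2/3)*c/14) + C2*cos(3^(5/6)*7^(2/3)*c/14))*exp(3^(1/3)*7^(2/3)*c/14)


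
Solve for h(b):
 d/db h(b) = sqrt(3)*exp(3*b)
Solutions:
 h(b) = C1 + sqrt(3)*exp(3*b)/3


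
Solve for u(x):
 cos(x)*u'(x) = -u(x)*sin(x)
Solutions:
 u(x) = C1*cos(x)


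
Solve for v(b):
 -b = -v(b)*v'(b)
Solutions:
 v(b) = -sqrt(C1 + b^2)
 v(b) = sqrt(C1 + b^2)


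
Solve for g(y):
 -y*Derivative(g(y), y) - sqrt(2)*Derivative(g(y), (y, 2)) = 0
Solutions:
 g(y) = C1 + C2*erf(2^(1/4)*y/2)


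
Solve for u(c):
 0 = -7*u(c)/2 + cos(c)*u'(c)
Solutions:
 u(c) = C1*(sin(c) + 1)^(7/4)/(sin(c) - 1)^(7/4)


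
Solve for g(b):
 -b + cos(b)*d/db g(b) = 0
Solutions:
 g(b) = C1 + Integral(b/cos(b), b)


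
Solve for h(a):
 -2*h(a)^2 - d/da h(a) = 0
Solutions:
 h(a) = 1/(C1 + 2*a)


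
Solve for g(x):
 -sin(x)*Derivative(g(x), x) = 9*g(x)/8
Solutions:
 g(x) = C1*(cos(x) + 1)^(9/16)/(cos(x) - 1)^(9/16)


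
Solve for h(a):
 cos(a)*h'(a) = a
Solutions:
 h(a) = C1 + Integral(a/cos(a), a)


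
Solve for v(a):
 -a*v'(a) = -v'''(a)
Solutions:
 v(a) = C1 + Integral(C2*airyai(a) + C3*airybi(a), a)


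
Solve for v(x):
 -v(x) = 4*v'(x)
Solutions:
 v(x) = C1*exp(-x/4)


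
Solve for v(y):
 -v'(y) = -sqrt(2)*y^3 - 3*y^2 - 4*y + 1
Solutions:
 v(y) = C1 + sqrt(2)*y^4/4 + y^3 + 2*y^2 - y


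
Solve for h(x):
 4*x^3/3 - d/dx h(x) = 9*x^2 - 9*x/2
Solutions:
 h(x) = C1 + x^4/3 - 3*x^3 + 9*x^2/4


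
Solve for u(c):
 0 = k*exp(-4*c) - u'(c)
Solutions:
 u(c) = C1 - k*exp(-4*c)/4


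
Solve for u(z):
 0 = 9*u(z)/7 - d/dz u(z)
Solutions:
 u(z) = C1*exp(9*z/7)


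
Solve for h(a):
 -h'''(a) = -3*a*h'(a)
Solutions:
 h(a) = C1 + Integral(C2*airyai(3^(1/3)*a) + C3*airybi(3^(1/3)*a), a)


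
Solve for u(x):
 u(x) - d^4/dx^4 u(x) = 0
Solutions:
 u(x) = C1*exp(-x) + C2*exp(x) + C3*sin(x) + C4*cos(x)


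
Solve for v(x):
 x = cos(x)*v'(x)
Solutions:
 v(x) = C1 + Integral(x/cos(x), x)


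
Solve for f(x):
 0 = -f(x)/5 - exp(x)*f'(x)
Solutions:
 f(x) = C1*exp(exp(-x)/5)


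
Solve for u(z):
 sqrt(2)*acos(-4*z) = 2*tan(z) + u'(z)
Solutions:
 u(z) = C1 + sqrt(2)*(z*acos(-4*z) + sqrt(1 - 16*z^2)/4) + 2*log(cos(z))


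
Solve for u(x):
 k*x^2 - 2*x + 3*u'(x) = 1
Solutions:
 u(x) = C1 - k*x^3/9 + x^2/3 + x/3


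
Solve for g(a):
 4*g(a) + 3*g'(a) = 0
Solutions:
 g(a) = C1*exp(-4*a/3)


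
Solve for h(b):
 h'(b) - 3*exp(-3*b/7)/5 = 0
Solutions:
 h(b) = C1 - 7*exp(-3*b/7)/5


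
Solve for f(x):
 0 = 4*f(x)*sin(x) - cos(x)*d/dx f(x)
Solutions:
 f(x) = C1/cos(x)^4


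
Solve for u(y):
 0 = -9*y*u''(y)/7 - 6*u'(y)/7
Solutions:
 u(y) = C1 + C2*y^(1/3)


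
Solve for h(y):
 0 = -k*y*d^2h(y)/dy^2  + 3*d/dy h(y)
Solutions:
 h(y) = C1 + y^(((re(k) + 3)*re(k) + im(k)^2)/(re(k)^2 + im(k)^2))*(C2*sin(3*log(y)*Abs(im(k))/(re(k)^2 + im(k)^2)) + C3*cos(3*log(y)*im(k)/(re(k)^2 + im(k)^2)))


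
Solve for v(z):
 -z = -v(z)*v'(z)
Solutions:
 v(z) = -sqrt(C1 + z^2)
 v(z) = sqrt(C1 + z^2)


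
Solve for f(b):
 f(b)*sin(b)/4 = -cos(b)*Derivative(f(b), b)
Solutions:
 f(b) = C1*cos(b)^(1/4)


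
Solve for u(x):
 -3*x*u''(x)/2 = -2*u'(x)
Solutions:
 u(x) = C1 + C2*x^(7/3)


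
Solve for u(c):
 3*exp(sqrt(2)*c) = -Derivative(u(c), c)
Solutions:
 u(c) = C1 - 3*sqrt(2)*exp(sqrt(2)*c)/2


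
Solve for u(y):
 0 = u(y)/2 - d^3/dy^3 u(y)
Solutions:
 u(y) = C3*exp(2^(2/3)*y/2) + (C1*sin(2^(2/3)*sqrt(3)*y/4) + C2*cos(2^(2/3)*sqrt(3)*y/4))*exp(-2^(2/3)*y/4)


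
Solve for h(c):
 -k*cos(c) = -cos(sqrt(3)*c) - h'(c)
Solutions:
 h(c) = C1 + k*sin(c) - sqrt(3)*sin(sqrt(3)*c)/3


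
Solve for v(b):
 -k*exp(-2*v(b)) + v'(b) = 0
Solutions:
 v(b) = log(-sqrt(C1 + 2*b*k))
 v(b) = log(C1 + 2*b*k)/2


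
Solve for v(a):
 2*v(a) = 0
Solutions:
 v(a) = 0


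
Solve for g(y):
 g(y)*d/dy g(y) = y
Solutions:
 g(y) = -sqrt(C1 + y^2)
 g(y) = sqrt(C1 + y^2)


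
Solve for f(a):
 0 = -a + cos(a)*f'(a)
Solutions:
 f(a) = C1 + Integral(a/cos(a), a)


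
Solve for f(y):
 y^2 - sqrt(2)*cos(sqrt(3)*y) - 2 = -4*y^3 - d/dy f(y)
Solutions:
 f(y) = C1 - y^4 - y^3/3 + 2*y + sqrt(6)*sin(sqrt(3)*y)/3


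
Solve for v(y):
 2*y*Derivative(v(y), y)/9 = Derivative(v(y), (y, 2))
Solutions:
 v(y) = C1 + C2*erfi(y/3)


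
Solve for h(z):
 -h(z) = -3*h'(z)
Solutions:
 h(z) = C1*exp(z/3)


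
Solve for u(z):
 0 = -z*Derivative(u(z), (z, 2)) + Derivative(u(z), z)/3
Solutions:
 u(z) = C1 + C2*z^(4/3)


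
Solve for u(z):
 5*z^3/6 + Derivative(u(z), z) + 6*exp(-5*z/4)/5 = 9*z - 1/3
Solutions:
 u(z) = C1 - 5*z^4/24 + 9*z^2/2 - z/3 + 24*exp(-5*z/4)/25


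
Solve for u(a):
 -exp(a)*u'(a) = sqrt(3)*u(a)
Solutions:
 u(a) = C1*exp(sqrt(3)*exp(-a))


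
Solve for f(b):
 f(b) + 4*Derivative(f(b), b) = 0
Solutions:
 f(b) = C1*exp(-b/4)


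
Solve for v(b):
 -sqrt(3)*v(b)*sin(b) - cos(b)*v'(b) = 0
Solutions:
 v(b) = C1*cos(b)^(sqrt(3))


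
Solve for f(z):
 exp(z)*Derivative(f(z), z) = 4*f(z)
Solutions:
 f(z) = C1*exp(-4*exp(-z))


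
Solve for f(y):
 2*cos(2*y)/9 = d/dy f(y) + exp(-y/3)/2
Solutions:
 f(y) = C1 + sin(2*y)/9 + 3*exp(-y/3)/2


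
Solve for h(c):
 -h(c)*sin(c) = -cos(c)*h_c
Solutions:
 h(c) = C1/cos(c)


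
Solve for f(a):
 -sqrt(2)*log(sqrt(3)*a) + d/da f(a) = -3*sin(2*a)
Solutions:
 f(a) = C1 + sqrt(2)*a*(log(a) - 1) + sqrt(2)*a*log(3)/2 + 3*cos(2*a)/2


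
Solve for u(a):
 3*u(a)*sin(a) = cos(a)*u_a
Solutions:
 u(a) = C1/cos(a)^3


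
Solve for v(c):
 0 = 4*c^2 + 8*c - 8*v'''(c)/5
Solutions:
 v(c) = C1 + C2*c + C3*c^2 + c^5/24 + 5*c^4/24


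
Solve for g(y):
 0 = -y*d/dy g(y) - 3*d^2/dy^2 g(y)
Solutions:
 g(y) = C1 + C2*erf(sqrt(6)*y/6)


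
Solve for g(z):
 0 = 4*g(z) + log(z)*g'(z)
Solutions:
 g(z) = C1*exp(-4*li(z))


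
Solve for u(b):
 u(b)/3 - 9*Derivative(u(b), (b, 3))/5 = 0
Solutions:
 u(b) = C3*exp(5^(1/3)*b/3) + (C1*sin(sqrt(3)*5^(1/3)*b/6) + C2*cos(sqrt(3)*5^(1/3)*b/6))*exp(-5^(1/3)*b/6)


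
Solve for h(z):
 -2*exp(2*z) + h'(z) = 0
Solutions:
 h(z) = C1 + exp(2*z)


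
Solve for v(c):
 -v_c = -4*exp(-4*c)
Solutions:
 v(c) = C1 - exp(-4*c)


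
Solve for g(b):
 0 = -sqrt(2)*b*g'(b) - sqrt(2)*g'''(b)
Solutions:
 g(b) = C1 + Integral(C2*airyai(-b) + C3*airybi(-b), b)


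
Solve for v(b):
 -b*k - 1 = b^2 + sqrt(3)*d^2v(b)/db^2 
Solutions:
 v(b) = C1 + C2*b - sqrt(3)*b^4/36 - sqrt(3)*b^3*k/18 - sqrt(3)*b^2/6


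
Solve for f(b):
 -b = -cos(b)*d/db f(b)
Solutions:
 f(b) = C1 + Integral(b/cos(b), b)


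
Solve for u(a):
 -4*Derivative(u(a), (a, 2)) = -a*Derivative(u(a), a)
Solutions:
 u(a) = C1 + C2*erfi(sqrt(2)*a/4)


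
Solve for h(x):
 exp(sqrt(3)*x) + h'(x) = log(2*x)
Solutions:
 h(x) = C1 + x*log(x) + x*(-1 + log(2)) - sqrt(3)*exp(sqrt(3)*x)/3


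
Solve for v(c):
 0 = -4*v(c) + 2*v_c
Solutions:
 v(c) = C1*exp(2*c)


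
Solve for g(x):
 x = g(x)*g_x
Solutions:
 g(x) = -sqrt(C1 + x^2)
 g(x) = sqrt(C1 + x^2)


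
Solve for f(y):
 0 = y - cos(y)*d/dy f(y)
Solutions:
 f(y) = C1 + Integral(y/cos(y), y)


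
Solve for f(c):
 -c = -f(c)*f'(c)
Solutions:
 f(c) = -sqrt(C1 + c^2)
 f(c) = sqrt(C1 + c^2)


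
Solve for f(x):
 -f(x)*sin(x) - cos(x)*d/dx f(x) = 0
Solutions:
 f(x) = C1*cos(x)


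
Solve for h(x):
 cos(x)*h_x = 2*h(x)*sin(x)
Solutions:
 h(x) = C1/cos(x)^2


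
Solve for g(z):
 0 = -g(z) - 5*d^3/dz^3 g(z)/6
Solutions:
 g(z) = C3*exp(-5^(2/3)*6^(1/3)*z/5) + (C1*sin(2^(1/3)*3^(5/6)*5^(2/3)*z/10) + C2*cos(2^(1/3)*3^(5/6)*5^(2/3)*z/10))*exp(5^(2/3)*6^(1/3)*z/10)


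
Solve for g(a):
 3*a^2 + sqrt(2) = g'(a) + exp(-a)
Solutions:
 g(a) = C1 + a^3 + sqrt(2)*a + exp(-a)


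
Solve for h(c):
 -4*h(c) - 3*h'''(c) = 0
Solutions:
 h(c) = C3*exp(-6^(2/3)*c/3) + (C1*sin(2^(2/3)*3^(1/6)*c/2) + C2*cos(2^(2/3)*3^(1/6)*c/2))*exp(6^(2/3)*c/6)


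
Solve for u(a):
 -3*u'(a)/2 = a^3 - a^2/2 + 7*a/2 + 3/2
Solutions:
 u(a) = C1 - a^4/6 + a^3/9 - 7*a^2/6 - a


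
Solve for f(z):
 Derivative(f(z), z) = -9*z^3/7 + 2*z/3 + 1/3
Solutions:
 f(z) = C1 - 9*z^4/28 + z^2/3 + z/3


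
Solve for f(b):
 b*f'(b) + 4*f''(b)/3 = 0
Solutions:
 f(b) = C1 + C2*erf(sqrt(6)*b/4)


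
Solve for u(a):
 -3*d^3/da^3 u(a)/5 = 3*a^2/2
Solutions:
 u(a) = C1 + C2*a + C3*a^2 - a^5/24


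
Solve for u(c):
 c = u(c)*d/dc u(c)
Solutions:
 u(c) = -sqrt(C1 + c^2)
 u(c) = sqrt(C1 + c^2)


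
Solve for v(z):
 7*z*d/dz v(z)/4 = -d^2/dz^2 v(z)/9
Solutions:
 v(z) = C1 + C2*erf(3*sqrt(14)*z/4)


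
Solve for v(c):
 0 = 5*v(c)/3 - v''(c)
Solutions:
 v(c) = C1*exp(-sqrt(15)*c/3) + C2*exp(sqrt(15)*c/3)


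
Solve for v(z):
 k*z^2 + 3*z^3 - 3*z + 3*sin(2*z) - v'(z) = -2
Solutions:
 v(z) = C1 + k*z^3/3 + 3*z^4/4 - 3*z^2/2 + 2*z - 3*cos(2*z)/2


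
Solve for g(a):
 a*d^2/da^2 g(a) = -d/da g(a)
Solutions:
 g(a) = C1 + C2*log(a)


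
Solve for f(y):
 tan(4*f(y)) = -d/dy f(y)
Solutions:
 f(y) = -asin(C1*exp(-4*y))/4 + pi/4
 f(y) = asin(C1*exp(-4*y))/4


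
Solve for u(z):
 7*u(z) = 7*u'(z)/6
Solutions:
 u(z) = C1*exp(6*z)


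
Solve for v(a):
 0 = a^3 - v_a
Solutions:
 v(a) = C1 + a^4/4


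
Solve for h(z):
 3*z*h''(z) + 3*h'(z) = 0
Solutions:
 h(z) = C1 + C2*log(z)


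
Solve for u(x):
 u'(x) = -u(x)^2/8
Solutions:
 u(x) = 8/(C1 + x)


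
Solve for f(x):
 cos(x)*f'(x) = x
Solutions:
 f(x) = C1 + Integral(x/cos(x), x)


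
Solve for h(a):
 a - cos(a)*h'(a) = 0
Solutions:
 h(a) = C1 + Integral(a/cos(a), a)


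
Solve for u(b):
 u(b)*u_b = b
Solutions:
 u(b) = -sqrt(C1 + b^2)
 u(b) = sqrt(C1 + b^2)


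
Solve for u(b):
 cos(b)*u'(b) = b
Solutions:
 u(b) = C1 + Integral(b/cos(b), b)


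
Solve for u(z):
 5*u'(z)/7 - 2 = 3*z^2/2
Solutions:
 u(z) = C1 + 7*z^3/10 + 14*z/5


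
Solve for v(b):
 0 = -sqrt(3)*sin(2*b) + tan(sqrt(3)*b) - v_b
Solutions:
 v(b) = C1 - sqrt(3)*log(cos(sqrt(3)*b))/3 + sqrt(3)*cos(2*b)/2


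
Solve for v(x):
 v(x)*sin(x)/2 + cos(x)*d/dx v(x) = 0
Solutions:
 v(x) = C1*sqrt(cos(x))


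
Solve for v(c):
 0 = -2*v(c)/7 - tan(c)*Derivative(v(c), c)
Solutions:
 v(c) = C1/sin(c)^(2/7)


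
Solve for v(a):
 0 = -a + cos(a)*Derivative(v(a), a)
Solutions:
 v(a) = C1 + Integral(a/cos(a), a)


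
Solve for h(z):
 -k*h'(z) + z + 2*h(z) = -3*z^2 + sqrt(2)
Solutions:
 h(z) = C1*exp(2*z/k) - 3*k^2/4 - 3*k*z/2 - k/4 - 3*z^2/2 - z/2 + sqrt(2)/2


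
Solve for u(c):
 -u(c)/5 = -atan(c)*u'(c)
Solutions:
 u(c) = C1*exp(Integral(1/atan(c), c)/5)


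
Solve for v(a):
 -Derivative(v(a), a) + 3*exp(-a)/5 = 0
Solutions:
 v(a) = C1 - 3*exp(-a)/5


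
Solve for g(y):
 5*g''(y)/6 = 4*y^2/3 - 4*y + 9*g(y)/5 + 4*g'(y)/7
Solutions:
 g(y) = C1*exp(3*y*(4 - sqrt(310))/35) + C2*exp(3*y*(4 + sqrt(310))/35) - 20*y^2/27 + 4580*y/1701 - 165100/107163


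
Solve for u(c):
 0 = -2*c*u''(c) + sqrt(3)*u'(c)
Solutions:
 u(c) = C1 + C2*c^(sqrt(3)/2 + 1)


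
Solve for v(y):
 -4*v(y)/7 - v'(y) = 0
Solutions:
 v(y) = C1*exp(-4*y/7)


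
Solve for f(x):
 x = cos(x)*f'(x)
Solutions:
 f(x) = C1 + Integral(x/cos(x), x)


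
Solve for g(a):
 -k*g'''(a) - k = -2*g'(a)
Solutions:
 g(a) = C1 + C2*exp(-sqrt(2)*a*sqrt(1/k)) + C3*exp(sqrt(2)*a*sqrt(1/k)) + a*k/2


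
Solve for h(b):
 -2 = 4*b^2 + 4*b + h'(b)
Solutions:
 h(b) = C1 - 4*b^3/3 - 2*b^2 - 2*b


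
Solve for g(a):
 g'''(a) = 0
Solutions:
 g(a) = C1 + C2*a + C3*a^2


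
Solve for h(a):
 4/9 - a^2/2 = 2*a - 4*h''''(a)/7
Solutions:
 h(a) = C1 + C2*a + C3*a^2 + C4*a^3 + 7*a^6/2880 + 7*a^5/240 - 7*a^4/216


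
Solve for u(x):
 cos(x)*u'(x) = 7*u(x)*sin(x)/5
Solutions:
 u(x) = C1/cos(x)^(7/5)


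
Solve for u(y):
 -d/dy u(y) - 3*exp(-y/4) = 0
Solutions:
 u(y) = C1 + 12*exp(-y/4)


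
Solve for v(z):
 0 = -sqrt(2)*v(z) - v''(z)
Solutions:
 v(z) = C1*sin(2^(1/4)*z) + C2*cos(2^(1/4)*z)


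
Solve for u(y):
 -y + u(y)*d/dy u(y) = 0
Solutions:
 u(y) = -sqrt(C1 + y^2)
 u(y) = sqrt(C1 + y^2)


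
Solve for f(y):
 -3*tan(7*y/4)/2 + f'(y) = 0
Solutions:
 f(y) = C1 - 6*log(cos(7*y/4))/7


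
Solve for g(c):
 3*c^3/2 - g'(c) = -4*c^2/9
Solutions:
 g(c) = C1 + 3*c^4/8 + 4*c^3/27


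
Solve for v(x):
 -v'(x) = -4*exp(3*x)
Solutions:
 v(x) = C1 + 4*exp(3*x)/3


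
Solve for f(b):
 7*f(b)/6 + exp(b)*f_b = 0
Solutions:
 f(b) = C1*exp(7*exp(-b)/6)


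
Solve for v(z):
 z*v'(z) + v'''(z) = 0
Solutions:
 v(z) = C1 + Integral(C2*airyai(-z) + C3*airybi(-z), z)


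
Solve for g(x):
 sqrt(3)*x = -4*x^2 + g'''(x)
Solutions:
 g(x) = C1 + C2*x + C3*x^2 + x^5/15 + sqrt(3)*x^4/24


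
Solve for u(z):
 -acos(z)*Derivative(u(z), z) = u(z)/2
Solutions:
 u(z) = C1*exp(-Integral(1/acos(z), z)/2)


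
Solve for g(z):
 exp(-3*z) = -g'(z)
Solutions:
 g(z) = C1 + exp(-3*z)/3


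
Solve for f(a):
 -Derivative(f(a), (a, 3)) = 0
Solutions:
 f(a) = C1 + C2*a + C3*a^2


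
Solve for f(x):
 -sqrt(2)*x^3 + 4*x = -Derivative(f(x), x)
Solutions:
 f(x) = C1 + sqrt(2)*x^4/4 - 2*x^2


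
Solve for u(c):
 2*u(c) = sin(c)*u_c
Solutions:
 u(c) = C1*(cos(c) - 1)/(cos(c) + 1)


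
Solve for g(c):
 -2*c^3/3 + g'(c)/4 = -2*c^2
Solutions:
 g(c) = C1 + 2*c^4/3 - 8*c^3/3


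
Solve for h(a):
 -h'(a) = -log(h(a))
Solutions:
 li(h(a)) = C1 + a


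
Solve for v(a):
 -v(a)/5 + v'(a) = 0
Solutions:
 v(a) = C1*exp(a/5)


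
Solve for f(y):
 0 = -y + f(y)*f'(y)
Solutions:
 f(y) = -sqrt(C1 + y^2)
 f(y) = sqrt(C1 + y^2)


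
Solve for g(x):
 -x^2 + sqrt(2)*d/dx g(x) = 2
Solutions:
 g(x) = C1 + sqrt(2)*x^3/6 + sqrt(2)*x


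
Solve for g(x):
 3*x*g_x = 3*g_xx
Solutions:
 g(x) = C1 + C2*erfi(sqrt(2)*x/2)


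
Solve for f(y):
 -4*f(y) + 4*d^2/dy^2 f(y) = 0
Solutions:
 f(y) = C1*exp(-y) + C2*exp(y)


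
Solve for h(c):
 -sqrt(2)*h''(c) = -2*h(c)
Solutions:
 h(c) = C1*exp(-2^(1/4)*c) + C2*exp(2^(1/4)*c)


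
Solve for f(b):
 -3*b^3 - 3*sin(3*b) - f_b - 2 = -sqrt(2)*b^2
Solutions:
 f(b) = C1 - 3*b^4/4 + sqrt(2)*b^3/3 - 2*b + cos(3*b)


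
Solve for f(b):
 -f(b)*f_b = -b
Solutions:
 f(b) = -sqrt(C1 + b^2)
 f(b) = sqrt(C1 + b^2)


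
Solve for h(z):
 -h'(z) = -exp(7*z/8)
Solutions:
 h(z) = C1 + 8*exp(7*z/8)/7


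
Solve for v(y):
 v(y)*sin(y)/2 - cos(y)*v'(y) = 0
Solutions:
 v(y) = C1/sqrt(cos(y))


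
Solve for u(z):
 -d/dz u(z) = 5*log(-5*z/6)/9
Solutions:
 u(z) = C1 - 5*z*log(-z)/9 + 5*z*(-log(5) + 1 + log(6))/9


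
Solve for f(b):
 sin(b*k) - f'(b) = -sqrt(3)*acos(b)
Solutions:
 f(b) = C1 + sqrt(3)*(b*acos(b) - sqrt(1 - b^2)) + Piecewise((-cos(b*k)/k, Ne(k, 0)), (0, True))


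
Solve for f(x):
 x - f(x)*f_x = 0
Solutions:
 f(x) = -sqrt(C1 + x^2)
 f(x) = sqrt(C1 + x^2)


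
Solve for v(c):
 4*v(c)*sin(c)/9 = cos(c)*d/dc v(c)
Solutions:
 v(c) = C1/cos(c)^(4/9)


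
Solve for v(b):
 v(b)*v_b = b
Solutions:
 v(b) = -sqrt(C1 + b^2)
 v(b) = sqrt(C1 + b^2)


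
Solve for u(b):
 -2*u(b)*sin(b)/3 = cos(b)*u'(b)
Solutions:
 u(b) = C1*cos(b)^(2/3)


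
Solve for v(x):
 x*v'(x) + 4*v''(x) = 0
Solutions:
 v(x) = C1 + C2*erf(sqrt(2)*x/4)


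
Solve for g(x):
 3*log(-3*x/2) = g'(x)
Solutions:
 g(x) = C1 + 3*x*log(-x) + 3*x*(-1 - log(2) + log(3))


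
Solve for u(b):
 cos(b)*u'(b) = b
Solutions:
 u(b) = C1 + Integral(b/cos(b), b)


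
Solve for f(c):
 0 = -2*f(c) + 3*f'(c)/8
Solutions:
 f(c) = C1*exp(16*c/3)


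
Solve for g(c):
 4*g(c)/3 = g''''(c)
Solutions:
 g(c) = C1*exp(-sqrt(2)*3^(3/4)*c/3) + C2*exp(sqrt(2)*3^(3/4)*c/3) + C3*sin(sqrt(2)*3^(3/4)*c/3) + C4*cos(sqrt(2)*3^(3/4)*c/3)


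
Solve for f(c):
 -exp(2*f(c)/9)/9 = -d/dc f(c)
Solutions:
 f(c) = 9*log(-sqrt(-1/(C1 + c))) - 9*log(2)/2 + 18*log(3)
 f(c) = 9*log(-1/(C1 + c))/2 - 9*log(2)/2 + 18*log(3)


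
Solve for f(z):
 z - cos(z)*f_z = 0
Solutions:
 f(z) = C1 + Integral(z/cos(z), z)


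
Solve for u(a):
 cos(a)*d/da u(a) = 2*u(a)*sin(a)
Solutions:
 u(a) = C1/cos(a)^2


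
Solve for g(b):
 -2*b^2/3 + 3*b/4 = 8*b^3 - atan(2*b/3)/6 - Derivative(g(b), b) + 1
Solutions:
 g(b) = C1 + 2*b^4 + 2*b^3/9 - 3*b^2/8 - b*atan(2*b/3)/6 + b + log(4*b^2 + 9)/8


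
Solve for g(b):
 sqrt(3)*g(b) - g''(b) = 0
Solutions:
 g(b) = C1*exp(-3^(1/4)*b) + C2*exp(3^(1/4)*b)


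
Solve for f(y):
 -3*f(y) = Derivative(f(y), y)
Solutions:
 f(y) = C1*exp(-3*y)


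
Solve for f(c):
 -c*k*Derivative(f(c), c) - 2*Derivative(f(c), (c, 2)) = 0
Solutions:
 f(c) = Piecewise((-sqrt(pi)*C1*erf(c*sqrt(k)/2)/sqrt(k) - C2, (k > 0) | (k < 0)), (-C1*c - C2, True))


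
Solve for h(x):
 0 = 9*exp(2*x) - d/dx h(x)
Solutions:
 h(x) = C1 + 9*exp(2*x)/2


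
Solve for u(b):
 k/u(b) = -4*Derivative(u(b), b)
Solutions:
 u(b) = -sqrt(C1 - 2*b*k)/2
 u(b) = sqrt(C1 - 2*b*k)/2


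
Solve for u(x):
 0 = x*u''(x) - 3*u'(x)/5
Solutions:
 u(x) = C1 + C2*x^(8/5)


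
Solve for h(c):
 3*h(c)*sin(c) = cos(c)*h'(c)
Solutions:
 h(c) = C1/cos(c)^3


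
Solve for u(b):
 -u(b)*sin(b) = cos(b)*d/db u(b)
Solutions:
 u(b) = C1*cos(b)


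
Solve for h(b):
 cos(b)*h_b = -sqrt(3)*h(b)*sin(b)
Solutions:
 h(b) = C1*cos(b)^(sqrt(3))


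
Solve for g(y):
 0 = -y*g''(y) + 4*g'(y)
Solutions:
 g(y) = C1 + C2*y^5


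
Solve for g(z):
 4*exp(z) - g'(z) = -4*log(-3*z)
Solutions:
 g(z) = C1 + 4*z*log(-z) + 4*z*(-1 + log(3)) + 4*exp(z)


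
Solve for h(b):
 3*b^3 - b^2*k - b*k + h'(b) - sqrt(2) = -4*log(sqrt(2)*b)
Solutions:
 h(b) = C1 - 3*b^4/4 + b^3*k/3 + b^2*k/2 - 4*b*log(b) - b*log(4) + sqrt(2)*b + 4*b


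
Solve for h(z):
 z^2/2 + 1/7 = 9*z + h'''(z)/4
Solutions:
 h(z) = C1 + C2*z + C3*z^2 + z^5/30 - 3*z^4/2 + 2*z^3/21


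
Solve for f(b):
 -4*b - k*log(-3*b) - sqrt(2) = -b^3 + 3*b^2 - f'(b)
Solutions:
 f(b) = C1 - b^4/4 + b^3 + 2*b^2 + b*k*log(-b) + b*(-k + k*log(3) + sqrt(2))


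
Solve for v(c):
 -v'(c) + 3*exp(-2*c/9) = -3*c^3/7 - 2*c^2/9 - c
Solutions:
 v(c) = C1 + 3*c^4/28 + 2*c^3/27 + c^2/2 - 27*exp(-2*c/9)/2


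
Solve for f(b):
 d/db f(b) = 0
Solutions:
 f(b) = C1


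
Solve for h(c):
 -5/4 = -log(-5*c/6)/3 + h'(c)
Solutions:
 h(c) = C1 + c*log(-c)/3 + c*(-19 - 4*log(6) + 4*log(5))/12


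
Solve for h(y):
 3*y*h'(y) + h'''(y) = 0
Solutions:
 h(y) = C1 + Integral(C2*airyai(-3^(1/3)*y) + C3*airybi(-3^(1/3)*y), y)


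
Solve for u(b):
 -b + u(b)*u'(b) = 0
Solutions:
 u(b) = -sqrt(C1 + b^2)
 u(b) = sqrt(C1 + b^2)


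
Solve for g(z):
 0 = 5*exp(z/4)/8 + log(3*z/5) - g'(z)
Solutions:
 g(z) = C1 + z*log(z) + z*(-log(5) - 1 + log(3)) + 5*exp(z/4)/2


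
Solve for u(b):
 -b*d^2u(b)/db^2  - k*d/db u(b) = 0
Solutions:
 u(b) = C1 + b^(1 - re(k))*(C2*sin(log(b)*Abs(im(k))) + C3*cos(log(b)*im(k)))


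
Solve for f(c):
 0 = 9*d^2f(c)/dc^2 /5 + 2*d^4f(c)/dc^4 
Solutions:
 f(c) = C1 + C2*c + C3*sin(3*sqrt(10)*c/10) + C4*cos(3*sqrt(10)*c/10)


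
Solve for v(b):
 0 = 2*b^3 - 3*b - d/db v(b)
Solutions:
 v(b) = C1 + b^4/2 - 3*b^2/2


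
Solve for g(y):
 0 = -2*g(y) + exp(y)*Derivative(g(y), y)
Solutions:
 g(y) = C1*exp(-2*exp(-y))


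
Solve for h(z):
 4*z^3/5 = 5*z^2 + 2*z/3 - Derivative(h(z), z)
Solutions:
 h(z) = C1 - z^4/5 + 5*z^3/3 + z^2/3


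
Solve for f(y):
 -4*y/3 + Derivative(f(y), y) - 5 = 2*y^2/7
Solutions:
 f(y) = C1 + 2*y^3/21 + 2*y^2/3 + 5*y


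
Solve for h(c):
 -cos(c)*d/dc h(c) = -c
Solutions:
 h(c) = C1 + Integral(c/cos(c), c)


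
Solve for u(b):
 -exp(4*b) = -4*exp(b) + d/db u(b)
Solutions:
 u(b) = C1 - exp(4*b)/4 + 4*exp(b)


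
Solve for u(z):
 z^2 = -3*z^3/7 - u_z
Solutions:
 u(z) = C1 - 3*z^4/28 - z^3/3


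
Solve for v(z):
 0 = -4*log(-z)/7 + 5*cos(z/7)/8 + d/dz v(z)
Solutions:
 v(z) = C1 + 4*z*log(-z)/7 - 4*z/7 - 35*sin(z/7)/8


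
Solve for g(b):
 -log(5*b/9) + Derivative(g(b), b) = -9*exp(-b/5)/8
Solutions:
 g(b) = C1 + b*log(b) + b*(-2*log(3) - 1 + log(5)) + 45*exp(-b/5)/8


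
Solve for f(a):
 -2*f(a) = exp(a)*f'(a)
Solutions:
 f(a) = C1*exp(2*exp(-a))


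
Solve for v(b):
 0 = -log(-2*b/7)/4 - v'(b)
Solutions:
 v(b) = C1 - b*log(-b)/4 + b*(-log(2) + 1 + log(7))/4


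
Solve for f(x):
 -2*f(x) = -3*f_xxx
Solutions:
 f(x) = C3*exp(2^(1/3)*3^(2/3)*x/3) + (C1*sin(2^(1/3)*3^(1/6)*x/2) + C2*cos(2^(1/3)*3^(1/6)*x/2))*exp(-2^(1/3)*3^(2/3)*x/6)


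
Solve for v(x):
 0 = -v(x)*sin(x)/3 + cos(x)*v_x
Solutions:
 v(x) = C1/cos(x)^(1/3)


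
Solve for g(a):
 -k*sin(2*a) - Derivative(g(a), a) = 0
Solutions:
 g(a) = C1 + k*cos(2*a)/2


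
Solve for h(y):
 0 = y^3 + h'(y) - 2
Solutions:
 h(y) = C1 - y^4/4 + 2*y


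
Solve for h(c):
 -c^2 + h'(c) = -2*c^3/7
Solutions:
 h(c) = C1 - c^4/14 + c^3/3


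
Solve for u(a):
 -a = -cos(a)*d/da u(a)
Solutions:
 u(a) = C1 + Integral(a/cos(a), a)


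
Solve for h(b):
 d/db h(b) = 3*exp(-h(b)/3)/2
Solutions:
 h(b) = 3*log(C1 + b/2)


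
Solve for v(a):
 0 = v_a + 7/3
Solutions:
 v(a) = C1 - 7*a/3


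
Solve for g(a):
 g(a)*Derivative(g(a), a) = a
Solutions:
 g(a) = -sqrt(C1 + a^2)
 g(a) = sqrt(C1 + a^2)


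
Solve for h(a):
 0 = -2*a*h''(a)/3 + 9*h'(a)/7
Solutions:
 h(a) = C1 + C2*a^(41/14)


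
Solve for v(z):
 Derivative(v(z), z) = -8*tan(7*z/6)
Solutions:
 v(z) = C1 + 48*log(cos(7*z/6))/7


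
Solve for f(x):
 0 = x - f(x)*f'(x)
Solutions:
 f(x) = -sqrt(C1 + x^2)
 f(x) = sqrt(C1 + x^2)


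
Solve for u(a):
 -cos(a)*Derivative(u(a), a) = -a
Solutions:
 u(a) = C1 + Integral(a/cos(a), a)


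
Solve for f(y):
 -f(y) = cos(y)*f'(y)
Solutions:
 f(y) = C1*sqrt(sin(y) - 1)/sqrt(sin(y) + 1)


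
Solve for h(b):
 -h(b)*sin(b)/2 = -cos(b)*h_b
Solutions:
 h(b) = C1/sqrt(cos(b))


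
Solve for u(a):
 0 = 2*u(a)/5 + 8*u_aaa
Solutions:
 u(a) = C3*exp(-50^(1/3)*a/10) + (C1*sin(sqrt(3)*50^(1/3)*a/20) + C2*cos(sqrt(3)*50^(1/3)*a/20))*exp(50^(1/3)*a/20)


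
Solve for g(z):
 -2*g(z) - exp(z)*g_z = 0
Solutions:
 g(z) = C1*exp(2*exp(-z))


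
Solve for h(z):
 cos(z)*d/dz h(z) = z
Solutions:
 h(z) = C1 + Integral(z/cos(z), z)


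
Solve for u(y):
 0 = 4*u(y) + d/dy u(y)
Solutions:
 u(y) = C1*exp(-4*y)


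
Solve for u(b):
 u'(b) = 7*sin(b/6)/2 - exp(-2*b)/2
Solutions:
 u(b) = C1 - 21*cos(b/6) + exp(-2*b)/4


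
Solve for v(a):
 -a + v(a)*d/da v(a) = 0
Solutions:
 v(a) = -sqrt(C1 + a^2)
 v(a) = sqrt(C1 + a^2)


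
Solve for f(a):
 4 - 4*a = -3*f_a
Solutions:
 f(a) = C1 + 2*a^2/3 - 4*a/3


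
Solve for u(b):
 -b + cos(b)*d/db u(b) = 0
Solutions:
 u(b) = C1 + Integral(b/cos(b), b)


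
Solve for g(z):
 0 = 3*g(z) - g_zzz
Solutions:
 g(z) = C3*exp(3^(1/3)*z) + (C1*sin(3^(5/6)*z/2) + C2*cos(3^(5/6)*z/2))*exp(-3^(1/3)*z/2)


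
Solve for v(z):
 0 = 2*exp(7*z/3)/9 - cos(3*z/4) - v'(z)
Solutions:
 v(z) = C1 + 2*exp(7*z/3)/21 - 4*sin(3*z/4)/3


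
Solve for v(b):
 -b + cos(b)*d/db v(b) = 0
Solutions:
 v(b) = C1 + Integral(b/cos(b), b)


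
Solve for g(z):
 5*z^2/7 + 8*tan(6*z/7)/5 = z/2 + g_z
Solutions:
 g(z) = C1 + 5*z^3/21 - z^2/4 - 28*log(cos(6*z/7))/15


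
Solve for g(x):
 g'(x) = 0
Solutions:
 g(x) = C1


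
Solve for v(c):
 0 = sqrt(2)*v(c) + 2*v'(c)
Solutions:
 v(c) = C1*exp(-sqrt(2)*c/2)


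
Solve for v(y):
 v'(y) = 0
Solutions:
 v(y) = C1


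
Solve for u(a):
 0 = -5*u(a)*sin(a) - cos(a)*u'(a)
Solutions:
 u(a) = C1*cos(a)^5


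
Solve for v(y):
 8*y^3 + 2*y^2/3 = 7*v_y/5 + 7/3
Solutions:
 v(y) = C1 + 10*y^4/7 + 10*y^3/63 - 5*y/3


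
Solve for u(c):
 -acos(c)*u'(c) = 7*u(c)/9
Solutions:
 u(c) = C1*exp(-7*Integral(1/acos(c), c)/9)


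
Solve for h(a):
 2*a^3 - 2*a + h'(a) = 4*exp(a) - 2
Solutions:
 h(a) = C1 - a^4/2 + a^2 - 2*a + 4*exp(a)


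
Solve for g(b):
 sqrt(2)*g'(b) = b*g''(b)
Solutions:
 g(b) = C1 + C2*b^(1 + sqrt(2))


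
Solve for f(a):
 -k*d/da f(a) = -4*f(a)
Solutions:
 f(a) = C1*exp(4*a/k)


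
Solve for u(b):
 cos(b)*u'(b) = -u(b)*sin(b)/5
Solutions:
 u(b) = C1*cos(b)^(1/5)


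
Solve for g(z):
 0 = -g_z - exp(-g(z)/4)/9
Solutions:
 g(z) = 4*log(C1 - z/36)


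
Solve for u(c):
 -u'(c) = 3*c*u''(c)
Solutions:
 u(c) = C1 + C2*c^(2/3)


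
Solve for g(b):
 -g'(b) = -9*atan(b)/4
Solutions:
 g(b) = C1 + 9*b*atan(b)/4 - 9*log(b^2 + 1)/8


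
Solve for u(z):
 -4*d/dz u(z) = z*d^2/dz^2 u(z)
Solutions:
 u(z) = C1 + C2/z^3


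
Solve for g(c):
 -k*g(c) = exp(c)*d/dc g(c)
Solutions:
 g(c) = C1*exp(k*exp(-c))


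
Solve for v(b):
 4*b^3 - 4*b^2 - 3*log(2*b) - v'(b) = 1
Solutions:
 v(b) = C1 + b^4 - 4*b^3/3 - 3*b*log(b) - b*log(8) + 2*b


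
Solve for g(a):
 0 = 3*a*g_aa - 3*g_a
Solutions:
 g(a) = C1 + C2*a^2


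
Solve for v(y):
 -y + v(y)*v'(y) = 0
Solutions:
 v(y) = -sqrt(C1 + y^2)
 v(y) = sqrt(C1 + y^2)


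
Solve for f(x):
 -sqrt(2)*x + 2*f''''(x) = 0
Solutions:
 f(x) = C1 + C2*x + C3*x^2 + C4*x^3 + sqrt(2)*x^5/240


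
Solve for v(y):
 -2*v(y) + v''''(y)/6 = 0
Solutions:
 v(y) = C1*exp(-sqrt(2)*3^(1/4)*y) + C2*exp(sqrt(2)*3^(1/4)*y) + C3*sin(sqrt(2)*3^(1/4)*y) + C4*cos(sqrt(2)*3^(1/4)*y)


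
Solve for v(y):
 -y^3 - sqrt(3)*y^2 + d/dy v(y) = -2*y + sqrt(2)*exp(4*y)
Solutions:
 v(y) = C1 + y^4/4 + sqrt(3)*y^3/3 - y^2 + sqrt(2)*exp(4*y)/4


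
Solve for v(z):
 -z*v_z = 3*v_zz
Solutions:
 v(z) = C1 + C2*erf(sqrt(6)*z/6)


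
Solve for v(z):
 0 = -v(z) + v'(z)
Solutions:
 v(z) = C1*exp(z)


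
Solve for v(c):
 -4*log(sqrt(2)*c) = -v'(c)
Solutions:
 v(c) = C1 + 4*c*log(c) - 4*c + c*log(4)


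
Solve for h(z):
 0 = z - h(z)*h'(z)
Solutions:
 h(z) = -sqrt(C1 + z^2)
 h(z) = sqrt(C1 + z^2)


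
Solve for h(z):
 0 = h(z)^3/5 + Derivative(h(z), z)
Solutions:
 h(z) = -sqrt(10)*sqrt(-1/(C1 - z))/2
 h(z) = sqrt(10)*sqrt(-1/(C1 - z))/2


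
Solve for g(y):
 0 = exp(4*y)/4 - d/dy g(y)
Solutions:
 g(y) = C1 + exp(4*y)/16


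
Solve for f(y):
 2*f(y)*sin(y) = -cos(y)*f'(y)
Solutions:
 f(y) = C1*cos(y)^2


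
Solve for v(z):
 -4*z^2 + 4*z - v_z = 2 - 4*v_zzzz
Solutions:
 v(z) = C1 + C4*exp(2^(1/3)*z/2) - 4*z^3/3 + 2*z^2 - 2*z + (C2*sin(2^(1/3)*sqrt(3)*z/4) + C3*cos(2^(1/3)*sqrt(3)*z/4))*exp(-2^(1/3)*z/4)


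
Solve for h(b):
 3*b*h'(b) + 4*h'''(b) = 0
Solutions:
 h(b) = C1 + Integral(C2*airyai(-6^(1/3)*b/2) + C3*airybi(-6^(1/3)*b/2), b)


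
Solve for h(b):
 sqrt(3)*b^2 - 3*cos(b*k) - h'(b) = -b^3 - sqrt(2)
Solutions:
 h(b) = C1 + b^4/4 + sqrt(3)*b^3/3 + sqrt(2)*b - 3*sin(b*k)/k


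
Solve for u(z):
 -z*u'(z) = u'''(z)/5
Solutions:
 u(z) = C1 + Integral(C2*airyai(-5^(1/3)*z) + C3*airybi(-5^(1/3)*z), z)


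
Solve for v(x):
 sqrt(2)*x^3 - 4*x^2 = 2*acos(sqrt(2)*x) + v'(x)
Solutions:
 v(x) = C1 + sqrt(2)*x^4/4 - 4*x^3/3 - 2*x*acos(sqrt(2)*x) + sqrt(2)*sqrt(1 - 2*x^2)


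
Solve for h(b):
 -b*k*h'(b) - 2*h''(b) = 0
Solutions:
 h(b) = Piecewise((-sqrt(pi)*C1*erf(b*sqrt(k)/2)/sqrt(k) - C2, (k > 0) | (k < 0)), (-C1*b - C2, True))


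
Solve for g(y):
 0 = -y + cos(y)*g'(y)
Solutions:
 g(y) = C1 + Integral(y/cos(y), y)


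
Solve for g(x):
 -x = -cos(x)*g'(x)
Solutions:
 g(x) = C1 + Integral(x/cos(x), x)


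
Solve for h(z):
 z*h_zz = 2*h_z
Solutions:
 h(z) = C1 + C2*z^3


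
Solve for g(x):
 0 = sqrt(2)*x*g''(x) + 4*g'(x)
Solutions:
 g(x) = C1 + C2*x^(1 - 2*sqrt(2))


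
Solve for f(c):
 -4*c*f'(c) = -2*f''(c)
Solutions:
 f(c) = C1 + C2*erfi(c)


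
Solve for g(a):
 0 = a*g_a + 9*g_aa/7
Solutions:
 g(a) = C1 + C2*erf(sqrt(14)*a/6)


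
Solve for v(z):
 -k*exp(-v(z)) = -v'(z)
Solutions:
 v(z) = log(C1 + k*z)


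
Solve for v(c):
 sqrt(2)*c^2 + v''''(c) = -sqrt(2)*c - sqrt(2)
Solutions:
 v(c) = C1 + C2*c + C3*c^2 + C4*c^3 - sqrt(2)*c^6/360 - sqrt(2)*c^5/120 - sqrt(2)*c^4/24


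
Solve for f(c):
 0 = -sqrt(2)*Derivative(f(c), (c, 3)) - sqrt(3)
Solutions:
 f(c) = C1 + C2*c + C3*c^2 - sqrt(6)*c^3/12


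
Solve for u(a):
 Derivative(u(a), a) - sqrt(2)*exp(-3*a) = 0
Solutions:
 u(a) = C1 - sqrt(2)*exp(-3*a)/3


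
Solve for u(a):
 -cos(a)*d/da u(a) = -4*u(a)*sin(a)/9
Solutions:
 u(a) = C1/cos(a)^(4/9)


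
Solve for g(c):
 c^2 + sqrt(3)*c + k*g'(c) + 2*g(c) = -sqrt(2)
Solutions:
 g(c) = C1*exp(-2*c/k) - c^2/2 + c*k/2 - sqrt(3)*c/2 - k^2/4 + sqrt(3)*k/4 - sqrt(2)/2


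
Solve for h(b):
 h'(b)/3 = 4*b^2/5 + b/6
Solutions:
 h(b) = C1 + 4*b^3/5 + b^2/4
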